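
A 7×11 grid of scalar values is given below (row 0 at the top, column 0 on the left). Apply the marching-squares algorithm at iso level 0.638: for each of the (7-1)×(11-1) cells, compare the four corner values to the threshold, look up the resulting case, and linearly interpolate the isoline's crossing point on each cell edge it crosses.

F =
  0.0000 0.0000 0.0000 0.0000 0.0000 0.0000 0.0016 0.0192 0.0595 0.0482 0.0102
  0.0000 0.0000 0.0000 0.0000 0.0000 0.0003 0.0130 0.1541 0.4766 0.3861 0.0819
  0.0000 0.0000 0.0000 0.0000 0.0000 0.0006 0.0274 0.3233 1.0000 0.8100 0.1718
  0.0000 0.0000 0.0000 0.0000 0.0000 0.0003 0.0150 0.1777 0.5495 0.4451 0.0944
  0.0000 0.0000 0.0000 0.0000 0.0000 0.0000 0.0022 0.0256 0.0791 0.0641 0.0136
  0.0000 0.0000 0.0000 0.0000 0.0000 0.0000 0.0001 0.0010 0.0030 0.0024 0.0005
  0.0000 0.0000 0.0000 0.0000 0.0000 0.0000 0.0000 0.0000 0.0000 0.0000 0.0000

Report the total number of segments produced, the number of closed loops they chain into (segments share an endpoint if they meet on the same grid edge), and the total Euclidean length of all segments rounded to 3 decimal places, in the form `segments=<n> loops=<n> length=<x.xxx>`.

cell (1,7): code 0100 → (1.308,8.000)–(2.000,7.465)
cell (1,8): code 1100 → (1.594,9.000)–(1.308,8.000)
cell (1,9): code 1000 → (2.000,9.270)–(1.594,9.000)
cell (2,7): code 0010 → (2.000,7.465)–(2.804,8.000)
cell (2,8): code 0011 → (2.804,8.000)–(2.471,9.000)
cell (2,9): code 0001 → (2.471,9.000)–(2.000,9.270)
total: 6 segments, chained into 1 closed loop(s), length Σ = 4.963571

segments=6 loops=1 length=4.964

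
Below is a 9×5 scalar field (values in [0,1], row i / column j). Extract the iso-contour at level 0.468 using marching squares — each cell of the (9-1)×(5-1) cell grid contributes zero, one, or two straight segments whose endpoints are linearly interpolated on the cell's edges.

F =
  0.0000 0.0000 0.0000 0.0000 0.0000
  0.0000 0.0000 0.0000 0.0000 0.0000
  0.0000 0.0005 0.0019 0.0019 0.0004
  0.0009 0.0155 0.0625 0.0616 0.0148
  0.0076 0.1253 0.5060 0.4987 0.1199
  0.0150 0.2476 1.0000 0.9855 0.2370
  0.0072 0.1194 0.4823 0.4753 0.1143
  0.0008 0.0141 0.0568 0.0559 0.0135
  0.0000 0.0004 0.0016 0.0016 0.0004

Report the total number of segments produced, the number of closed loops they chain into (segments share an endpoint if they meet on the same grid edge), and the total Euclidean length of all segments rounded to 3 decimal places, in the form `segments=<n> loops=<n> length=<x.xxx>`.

segments=10 loops=1 length=7.066

cell (3,1): code 0100 → (3.914,2.000)–(4.000,1.900)
cell (3,2): code 1100 → (3.930,3.000)–(3.914,2.000)
cell (3,3): code 1000 → (4.000,3.081)–(3.930,3.000)
cell (4,1): code 0110 → (4.000,1.900)–(5.000,1.293)
cell (4,3): code 1001 → (5.000,3.691)–(4.000,3.081)
cell (5,1): code 0110 → (5.000,1.293)–(6.000,1.961)
cell (5,3): code 1001 → (6.000,3.020)–(5.000,3.691)
cell (6,1): code 0010 → (6.000,1.961)–(6.034,2.000)
cell (6,2): code 0011 → (6.034,2.000)–(6.017,3.000)
cell (6,3): code 0001 → (6.017,3.000)–(6.000,3.020)
total: 10 segments, chained into 1 closed loop(s), length Σ = 7.065749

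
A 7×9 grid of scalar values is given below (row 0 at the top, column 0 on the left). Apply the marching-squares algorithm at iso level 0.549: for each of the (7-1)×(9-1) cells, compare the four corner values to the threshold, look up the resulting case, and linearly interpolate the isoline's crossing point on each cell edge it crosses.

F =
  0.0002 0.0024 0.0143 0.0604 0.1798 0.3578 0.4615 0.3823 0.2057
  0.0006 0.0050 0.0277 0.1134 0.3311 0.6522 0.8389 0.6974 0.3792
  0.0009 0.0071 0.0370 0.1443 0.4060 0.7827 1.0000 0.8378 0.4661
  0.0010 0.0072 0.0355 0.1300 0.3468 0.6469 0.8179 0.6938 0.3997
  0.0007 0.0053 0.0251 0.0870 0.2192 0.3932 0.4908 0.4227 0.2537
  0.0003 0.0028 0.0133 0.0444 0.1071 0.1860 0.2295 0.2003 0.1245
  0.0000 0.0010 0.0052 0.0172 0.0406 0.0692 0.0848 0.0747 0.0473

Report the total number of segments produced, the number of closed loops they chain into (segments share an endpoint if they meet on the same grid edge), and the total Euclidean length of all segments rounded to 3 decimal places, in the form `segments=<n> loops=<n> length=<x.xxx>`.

cell (0,4): code 0100 → (0.649,5.000)–(1.000,4.679)
cell (0,5): code 1100 → (0.232,6.000)–(0.649,5.000)
cell (0,6): code 1100 → (0.529,7.000)–(0.232,6.000)
cell (0,7): code 1000 → (1.000,7.466)–(0.529,7.000)
cell (1,4): code 0110 → (1.000,4.679)–(2.000,4.380)
cell (1,7): code 1001 → (2.000,7.777)–(1.000,7.466)
cell (2,4): code 0110 → (2.000,4.380)–(3.000,4.674)
cell (2,7): code 1001 → (3.000,7.492)–(2.000,7.777)
cell (3,4): code 0010 → (3.000,4.674)–(3.386,5.000)
cell (3,5): code 0011 → (3.386,5.000)–(3.822,6.000)
cell (3,6): code 0011 → (3.822,6.000)–(3.534,7.000)
cell (3,7): code 0001 → (3.534,7.000)–(3.000,7.492)
total: 12 segments, chained into 1 closed loop(s), length Σ = 10.801606

segments=12 loops=1 length=10.802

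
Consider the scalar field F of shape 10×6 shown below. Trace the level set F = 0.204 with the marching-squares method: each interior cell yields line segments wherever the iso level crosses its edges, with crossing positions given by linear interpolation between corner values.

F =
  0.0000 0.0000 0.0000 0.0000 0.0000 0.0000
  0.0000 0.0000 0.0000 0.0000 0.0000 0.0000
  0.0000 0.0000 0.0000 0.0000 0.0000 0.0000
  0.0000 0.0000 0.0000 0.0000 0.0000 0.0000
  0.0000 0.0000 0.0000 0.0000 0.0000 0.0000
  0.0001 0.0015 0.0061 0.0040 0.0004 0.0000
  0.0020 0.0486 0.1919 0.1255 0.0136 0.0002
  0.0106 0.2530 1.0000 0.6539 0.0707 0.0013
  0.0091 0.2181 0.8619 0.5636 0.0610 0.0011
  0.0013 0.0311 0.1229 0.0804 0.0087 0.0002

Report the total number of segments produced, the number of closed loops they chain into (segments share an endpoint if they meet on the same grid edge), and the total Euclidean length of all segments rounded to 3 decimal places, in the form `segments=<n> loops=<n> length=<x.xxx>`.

segments=10 loops=1 length=9.163

cell (6,0): code 0100 → (6.760,1.000)–(7.000,0.798)
cell (6,1): code 1100 → (6.015,2.000)–(6.760,1.000)
cell (6,2): code 1100 → (6.149,3.000)–(6.015,2.000)
cell (6,3): code 1000 → (7.000,3.771)–(6.149,3.000)
cell (7,0): code 0110 → (7.000,0.798)–(8.000,0.933)
cell (7,3): code 1001 → (8.000,3.715)–(7.000,3.771)
cell (8,0): code 0010 → (8.000,0.933)–(8.075,1.000)
cell (8,1): code 0011 → (8.075,1.000)–(8.890,2.000)
cell (8,2): code 0011 → (8.890,2.000)–(8.744,3.000)
cell (8,3): code 0001 → (8.744,3.000)–(8.000,3.715)
total: 10 segments, chained into 1 closed loop(s), length Σ = 9.163274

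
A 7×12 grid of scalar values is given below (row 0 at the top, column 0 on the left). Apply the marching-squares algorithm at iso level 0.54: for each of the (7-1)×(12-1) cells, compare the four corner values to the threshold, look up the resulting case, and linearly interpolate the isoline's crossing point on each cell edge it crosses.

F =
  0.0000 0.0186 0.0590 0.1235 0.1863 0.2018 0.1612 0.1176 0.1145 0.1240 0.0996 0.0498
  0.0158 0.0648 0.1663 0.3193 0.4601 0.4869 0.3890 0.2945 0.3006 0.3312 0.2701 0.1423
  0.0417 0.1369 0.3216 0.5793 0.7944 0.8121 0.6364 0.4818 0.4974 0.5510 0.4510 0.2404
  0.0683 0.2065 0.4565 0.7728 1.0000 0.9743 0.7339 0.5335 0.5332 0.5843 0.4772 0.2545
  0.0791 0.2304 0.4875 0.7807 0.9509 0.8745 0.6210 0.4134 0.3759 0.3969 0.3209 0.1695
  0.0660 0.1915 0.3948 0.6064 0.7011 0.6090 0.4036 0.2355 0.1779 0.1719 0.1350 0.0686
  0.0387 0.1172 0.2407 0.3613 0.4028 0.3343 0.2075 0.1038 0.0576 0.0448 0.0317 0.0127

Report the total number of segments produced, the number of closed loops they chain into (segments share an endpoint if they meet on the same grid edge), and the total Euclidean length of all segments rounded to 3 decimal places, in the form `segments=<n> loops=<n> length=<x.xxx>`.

segments=22 loops=2 length=18.029

cell (1,2): code 0100 → (1.849,3.000)–(2.000,2.847)
cell (1,3): code 1100 → (1.239,4.000)–(1.849,3.000)
cell (1,4): code 1100 → (1.163,5.000)–(1.239,4.000)
cell (1,5): code 1100 → (1.610,6.000)–(1.163,5.000)
cell (1,6): code 1000 → (2.000,6.624)–(1.610,6.000)
cell (1,8): code 0100 → (1.950,9.000)–(2.000,8.795)
cell (1,9): code 1000 → (2.000,9.110)–(1.950,9.000)
cell (2,2): code 0110 → (2.000,2.847)–(3.000,2.264)
cell (2,6): code 1001 → (3.000,6.968)–(2.000,6.624)
cell (2,8): code 0110 → (2.000,8.795)–(3.000,8.133)
cell (2,9): code 1001 → (3.000,9.414)–(2.000,9.110)
cell (3,2): code 0110 → (3.000,2.264)–(4.000,2.179)
cell (3,6): code 1001 → (4.000,6.390)–(3.000,6.968)
cell (3,8): code 0010 → (3.000,8.133)–(3.236,9.000)
cell (3,9): code 0001 → (3.236,9.000)–(3.000,9.414)
cell (4,2): code 0110 → (4.000,2.179)–(5.000,2.686)
cell (4,5): code 1011 → (5.000,5.336)–(4.373,6.000)
cell (4,6): code 0001 → (4.373,6.000)–(4.000,6.390)
cell (5,2): code 0010 → (5.000,2.686)–(5.271,3.000)
cell (5,3): code 0011 → (5.271,3.000)–(5.540,4.000)
cell (5,4): code 0011 → (5.540,4.000)–(5.251,5.000)
cell (5,5): code 0001 → (5.251,5.000)–(5.000,5.336)
total: 22 segments, chained into 2 closed loop(s), length Σ = 18.029252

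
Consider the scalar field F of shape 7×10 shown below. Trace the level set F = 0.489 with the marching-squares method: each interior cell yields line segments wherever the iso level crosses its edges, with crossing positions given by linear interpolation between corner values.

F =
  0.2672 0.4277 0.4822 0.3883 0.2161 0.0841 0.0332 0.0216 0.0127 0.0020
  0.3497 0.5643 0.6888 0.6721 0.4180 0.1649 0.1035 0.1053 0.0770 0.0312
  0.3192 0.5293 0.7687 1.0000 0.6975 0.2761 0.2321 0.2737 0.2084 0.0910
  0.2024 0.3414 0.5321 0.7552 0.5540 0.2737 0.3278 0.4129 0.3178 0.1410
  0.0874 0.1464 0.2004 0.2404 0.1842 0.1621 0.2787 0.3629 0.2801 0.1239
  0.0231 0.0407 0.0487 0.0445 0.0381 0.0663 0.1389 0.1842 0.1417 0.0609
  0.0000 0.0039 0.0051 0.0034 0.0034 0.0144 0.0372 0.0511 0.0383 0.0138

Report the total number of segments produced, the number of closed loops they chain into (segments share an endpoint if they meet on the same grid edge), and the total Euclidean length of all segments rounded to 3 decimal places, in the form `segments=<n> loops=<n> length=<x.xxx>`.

segments=14 loops=1 length=11.145

cell (0,0): code 0100 → (0.449,1.000)–(1.000,0.649)
cell (0,1): code 1100 → (0.033,2.000)–(0.449,1.000)
cell (0,2): code 1100 → (0.355,3.000)–(0.033,2.000)
cell (0,3): code 1000 → (1.000,3.721)–(0.355,3.000)
cell (1,0): code 0110 → (1.000,0.649)–(2.000,0.808)
cell (1,3): code 1101 → (1.254,4.000)–(1.000,3.721)
cell (1,4): code 1000 → (2.000,4.495)–(1.254,4.000)
cell (2,0): code 0010 → (2.000,0.808)–(2.214,1.000)
cell (2,1): code 0111 → (2.214,1.000)–(3.000,1.774)
cell (2,4): code 1001 → (3.000,4.232)–(2.000,4.495)
cell (3,1): code 0010 → (3.000,1.774)–(3.130,2.000)
cell (3,2): code 0011 → (3.130,2.000)–(3.517,3.000)
cell (3,3): code 0011 → (3.517,3.000)–(3.176,4.000)
cell (3,4): code 0001 → (3.176,4.000)–(3.000,4.232)
total: 14 segments, chained into 1 closed loop(s), length Σ = 11.144694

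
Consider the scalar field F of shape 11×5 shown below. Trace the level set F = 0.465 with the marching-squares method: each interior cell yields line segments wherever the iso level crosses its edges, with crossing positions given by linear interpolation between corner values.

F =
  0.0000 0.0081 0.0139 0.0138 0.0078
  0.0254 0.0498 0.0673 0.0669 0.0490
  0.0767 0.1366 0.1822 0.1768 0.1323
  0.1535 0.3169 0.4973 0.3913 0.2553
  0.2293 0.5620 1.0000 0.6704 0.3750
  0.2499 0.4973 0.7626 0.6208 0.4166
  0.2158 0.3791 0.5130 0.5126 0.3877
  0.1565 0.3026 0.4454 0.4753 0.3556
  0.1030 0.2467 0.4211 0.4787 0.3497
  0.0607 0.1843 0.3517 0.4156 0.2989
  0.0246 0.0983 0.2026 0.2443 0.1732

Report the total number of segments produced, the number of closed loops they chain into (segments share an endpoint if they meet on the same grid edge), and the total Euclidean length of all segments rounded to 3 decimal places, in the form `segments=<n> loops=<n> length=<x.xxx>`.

segments=18 loops=1 length=13.277

cell (2,1): code 0100 → (2.897,2.000)–(3.000,1.821)
cell (2,2): code 1000 → (3.000,2.305)–(2.897,2.000)
cell (3,0): code 0100 → (3.604,1.000)–(4.000,0.708)
cell (3,1): code 1110 → (3.000,1.821)–(3.604,1.000)
cell (3,2): code 1101 → (3.264,3.000)–(3.000,2.305)
cell (3,3): code 1000 → (4.000,3.695)–(3.264,3.000)
cell (4,0): code 0110 → (4.000,0.708)–(5.000,0.869)
cell (4,3): code 1001 → (5.000,3.763)–(4.000,3.695)
cell (5,0): code 0010 → (5.000,0.869)–(5.273,1.000)
cell (5,1): code 0111 → (5.273,1.000)–(6.000,1.642)
cell (5,3): code 1001 → (6.000,3.381)–(5.000,3.763)
cell (6,1): code 0010 → (6.000,1.642)–(6.710,2.000)
cell (6,2): code 0111 → (6.710,2.000)–(7.000,2.656)
cell (6,3): code 1001 → (7.000,3.086)–(6.000,3.381)
cell (7,2): code 0110 → (7.000,2.656)–(8.000,2.762)
cell (7,3): code 1001 → (8.000,3.106)–(7.000,3.086)
cell (8,2): code 0010 → (8.000,2.762)–(8.217,3.000)
cell (8,3): code 0001 → (8.217,3.000)–(8.000,3.106)
total: 18 segments, chained into 1 closed loop(s), length Σ = 13.277175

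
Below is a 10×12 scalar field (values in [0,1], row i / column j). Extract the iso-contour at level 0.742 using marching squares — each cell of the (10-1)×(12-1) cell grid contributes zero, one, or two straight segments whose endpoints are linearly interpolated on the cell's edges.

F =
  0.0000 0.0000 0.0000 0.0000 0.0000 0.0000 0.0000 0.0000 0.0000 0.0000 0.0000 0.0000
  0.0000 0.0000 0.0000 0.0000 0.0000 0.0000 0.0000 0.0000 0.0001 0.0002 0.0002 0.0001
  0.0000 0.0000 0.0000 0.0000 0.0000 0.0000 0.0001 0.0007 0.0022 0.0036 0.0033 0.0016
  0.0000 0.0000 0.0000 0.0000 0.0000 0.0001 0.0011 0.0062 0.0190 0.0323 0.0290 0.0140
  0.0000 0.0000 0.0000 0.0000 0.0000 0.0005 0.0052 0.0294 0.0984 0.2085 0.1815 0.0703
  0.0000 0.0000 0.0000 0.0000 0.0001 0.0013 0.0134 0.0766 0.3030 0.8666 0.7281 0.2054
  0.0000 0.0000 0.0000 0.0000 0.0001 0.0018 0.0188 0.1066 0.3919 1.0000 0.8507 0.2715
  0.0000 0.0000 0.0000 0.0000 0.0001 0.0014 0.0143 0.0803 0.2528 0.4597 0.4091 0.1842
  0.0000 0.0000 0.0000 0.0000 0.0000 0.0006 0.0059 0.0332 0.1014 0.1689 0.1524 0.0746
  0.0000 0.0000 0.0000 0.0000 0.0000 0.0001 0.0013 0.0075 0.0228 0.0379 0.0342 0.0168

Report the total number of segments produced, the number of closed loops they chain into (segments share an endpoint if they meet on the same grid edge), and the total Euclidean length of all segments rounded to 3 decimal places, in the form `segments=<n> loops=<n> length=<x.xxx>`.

cell (4,8): code 0100 → (4.811,9.000)–(5.000,8.779)
cell (4,9): code 1000 → (5.000,9.900)–(4.811,9.000)
cell (5,8): code 0110 → (5.000,8.779)–(6.000,8.576)
cell (5,9): code 1101 → (5.113,10.000)–(5.000,9.900)
cell (5,10): code 1000 → (6.000,10.188)–(5.113,10.000)
cell (6,8): code 0010 → (6.000,8.576)–(6.478,9.000)
cell (6,9): code 0011 → (6.478,9.000)–(6.246,10.000)
cell (6,10): code 0001 → (6.246,10.000)–(6.000,10.188)
total: 8 segments, chained into 1 closed loop(s), length Σ = 5.263254

segments=8 loops=1 length=5.263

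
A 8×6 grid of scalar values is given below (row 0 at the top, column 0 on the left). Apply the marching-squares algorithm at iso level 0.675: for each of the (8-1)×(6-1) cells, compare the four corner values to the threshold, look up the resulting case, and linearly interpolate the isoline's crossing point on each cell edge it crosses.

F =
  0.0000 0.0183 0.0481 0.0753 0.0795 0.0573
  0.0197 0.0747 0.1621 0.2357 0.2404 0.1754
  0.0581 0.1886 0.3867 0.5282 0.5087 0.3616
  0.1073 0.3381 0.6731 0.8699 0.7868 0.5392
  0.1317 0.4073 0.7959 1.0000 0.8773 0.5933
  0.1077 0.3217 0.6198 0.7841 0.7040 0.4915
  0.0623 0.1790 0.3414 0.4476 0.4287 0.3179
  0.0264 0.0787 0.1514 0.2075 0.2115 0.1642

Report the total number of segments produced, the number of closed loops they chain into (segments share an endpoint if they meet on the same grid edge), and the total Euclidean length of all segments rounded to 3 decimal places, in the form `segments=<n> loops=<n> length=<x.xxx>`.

cell (2,2): code 0100 → (2.430,3.000)–(3.000,2.010)
cell (2,3): code 1100 → (2.598,4.000)–(2.430,3.000)
cell (2,4): code 1000 → (3.000,4.452)–(2.598,4.000)
cell (3,1): code 0100 → (3.015,2.000)–(4.000,1.689)
cell (3,2): code 1110 → (3.000,2.010)–(3.015,2.000)
cell (3,4): code 1001 → (4.000,4.712)–(3.000,4.452)
cell (4,1): code 0010 → (4.000,1.689)–(4.687,2.000)
cell (4,2): code 0111 → (4.687,2.000)–(5.000,2.336)
cell (4,4): code 1001 → (5.000,4.136)–(4.000,4.712)
cell (5,2): code 0010 → (5.000,2.336)–(5.324,3.000)
cell (5,3): code 0011 → (5.324,3.000)–(5.105,4.000)
cell (5,4): code 0001 → (5.105,4.000)–(5.000,4.136)
total: 12 segments, chained into 1 closed loop(s), length Σ = 9.147911

segments=12 loops=1 length=9.148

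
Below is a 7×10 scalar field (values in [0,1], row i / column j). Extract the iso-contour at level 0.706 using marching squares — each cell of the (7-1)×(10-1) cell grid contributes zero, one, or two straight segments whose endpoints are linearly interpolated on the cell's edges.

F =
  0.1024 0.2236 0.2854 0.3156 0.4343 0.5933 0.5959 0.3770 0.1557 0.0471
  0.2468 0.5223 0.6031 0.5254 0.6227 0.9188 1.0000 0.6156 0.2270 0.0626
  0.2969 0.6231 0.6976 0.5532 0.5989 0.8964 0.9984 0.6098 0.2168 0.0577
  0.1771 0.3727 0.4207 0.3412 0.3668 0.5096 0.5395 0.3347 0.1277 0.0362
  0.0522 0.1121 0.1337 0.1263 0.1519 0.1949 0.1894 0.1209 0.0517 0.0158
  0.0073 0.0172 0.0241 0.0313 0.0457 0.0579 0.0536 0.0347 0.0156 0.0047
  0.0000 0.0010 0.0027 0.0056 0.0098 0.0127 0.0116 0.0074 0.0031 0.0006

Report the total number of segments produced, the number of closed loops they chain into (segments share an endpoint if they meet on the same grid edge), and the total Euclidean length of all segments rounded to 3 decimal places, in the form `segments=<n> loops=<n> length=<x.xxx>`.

segments=8 loops=1 length=7.837

cell (0,4): code 0100 → (0.346,5.000)–(1.000,4.281)
cell (0,5): code 1100 → (0.272,6.000)–(0.346,5.000)
cell (0,6): code 1000 → (1.000,6.765)–(0.272,6.000)
cell (1,4): code 0110 → (1.000,4.281)–(2.000,4.360)
cell (1,6): code 1001 → (2.000,6.752)–(1.000,6.765)
cell (2,4): code 0010 → (2.000,4.360)–(2.492,5.000)
cell (2,5): code 0011 → (2.492,5.000)–(2.637,6.000)
cell (2,6): code 0001 → (2.637,6.000)–(2.000,6.752)
total: 8 segments, chained into 1 closed loop(s), length Σ = 7.836865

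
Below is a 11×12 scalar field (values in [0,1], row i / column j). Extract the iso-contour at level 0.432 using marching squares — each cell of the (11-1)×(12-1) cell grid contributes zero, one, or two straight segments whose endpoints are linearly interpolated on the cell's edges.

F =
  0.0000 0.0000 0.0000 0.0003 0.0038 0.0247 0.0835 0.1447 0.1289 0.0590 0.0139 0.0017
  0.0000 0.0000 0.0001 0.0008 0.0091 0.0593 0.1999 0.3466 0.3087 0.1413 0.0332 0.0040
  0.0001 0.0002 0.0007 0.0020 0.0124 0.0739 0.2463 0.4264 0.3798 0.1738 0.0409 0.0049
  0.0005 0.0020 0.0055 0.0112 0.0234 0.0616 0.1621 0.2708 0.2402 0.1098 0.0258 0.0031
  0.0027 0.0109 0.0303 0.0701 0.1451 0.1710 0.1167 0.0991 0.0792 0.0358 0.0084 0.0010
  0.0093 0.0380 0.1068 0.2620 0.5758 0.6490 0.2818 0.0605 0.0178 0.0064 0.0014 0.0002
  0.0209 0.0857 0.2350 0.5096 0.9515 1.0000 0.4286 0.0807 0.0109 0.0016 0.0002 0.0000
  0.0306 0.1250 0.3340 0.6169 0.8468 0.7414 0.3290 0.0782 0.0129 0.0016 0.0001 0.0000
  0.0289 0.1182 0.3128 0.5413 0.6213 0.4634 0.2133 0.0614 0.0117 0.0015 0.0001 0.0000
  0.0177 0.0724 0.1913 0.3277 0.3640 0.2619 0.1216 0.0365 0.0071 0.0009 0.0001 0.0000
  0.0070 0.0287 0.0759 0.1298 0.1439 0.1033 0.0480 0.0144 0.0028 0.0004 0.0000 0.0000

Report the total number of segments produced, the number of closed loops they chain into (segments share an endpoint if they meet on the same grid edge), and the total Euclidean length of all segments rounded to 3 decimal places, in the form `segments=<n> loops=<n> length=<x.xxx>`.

cell (4,3): code 0100 → (4.666,4.000)–(5.000,3.542)
cell (4,4): code 1100 → (4.546,5.000)–(4.666,4.000)
cell (4,5): code 1000 → (5.000,5.591)–(4.546,5.000)
cell (5,2): code 0100 → (5.687,3.000)–(6.000,2.717)
cell (5,3): code 1110 → (5.000,3.542)–(5.687,3.000)
cell (5,5): code 1001 → (6.000,5.994)–(5.000,5.591)
cell (6,2): code 0110 → (6.000,2.717)–(7.000,2.346)
cell (6,5): code 1001 → (7.000,5.750)–(6.000,5.994)
cell (7,2): code 0110 → (7.000,2.346)–(8.000,2.522)
cell (7,5): code 1001 → (8.000,5.126)–(7.000,5.750)
cell (8,2): code 0010 → (8.000,2.522)–(8.512,3.000)
cell (8,3): code 0011 → (8.512,3.000)–(8.736,4.000)
cell (8,4): code 0011 → (8.736,4.000)–(8.156,5.000)
cell (8,5): code 0001 → (8.156,5.000)–(8.000,5.126)
total: 14 segments, chained into 1 closed loop(s), length Σ = 12.065688

segments=14 loops=1 length=12.066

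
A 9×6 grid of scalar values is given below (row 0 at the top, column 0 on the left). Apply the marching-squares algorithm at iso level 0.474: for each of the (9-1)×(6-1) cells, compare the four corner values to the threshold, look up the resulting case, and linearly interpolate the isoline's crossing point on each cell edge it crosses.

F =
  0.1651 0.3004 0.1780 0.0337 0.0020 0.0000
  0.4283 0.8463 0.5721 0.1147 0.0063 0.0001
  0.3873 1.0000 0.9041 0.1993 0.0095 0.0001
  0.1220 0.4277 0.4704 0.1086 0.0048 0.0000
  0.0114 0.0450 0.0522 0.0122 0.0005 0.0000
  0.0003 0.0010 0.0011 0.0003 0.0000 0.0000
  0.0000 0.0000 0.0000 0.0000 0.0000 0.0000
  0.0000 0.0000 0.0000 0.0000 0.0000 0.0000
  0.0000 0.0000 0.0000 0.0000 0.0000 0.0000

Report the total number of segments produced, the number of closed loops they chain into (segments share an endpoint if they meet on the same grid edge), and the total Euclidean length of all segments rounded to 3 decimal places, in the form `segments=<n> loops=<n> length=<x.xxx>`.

cell (0,0): code 0100 → (0.318,1.000)–(1.000,0.109)
cell (0,1): code 1100 → (0.751,2.000)–(0.318,1.000)
cell (0,2): code 1000 → (1.000,2.214)–(0.751,2.000)
cell (1,0): code 0110 → (1.000,0.109)–(2.000,0.142)
cell (1,2): code 1001 → (2.000,2.610)–(1.000,2.214)
cell (2,0): code 0010 → (2.000,0.142)–(2.919,1.000)
cell (2,1): code 0011 → (2.919,1.000)–(2.992,2.000)
cell (2,2): code 0001 → (2.992,2.000)–(2.000,2.610)
total: 8 segments, chained into 1 closed loop(s), length Σ = 8.040823

segments=8 loops=1 length=8.041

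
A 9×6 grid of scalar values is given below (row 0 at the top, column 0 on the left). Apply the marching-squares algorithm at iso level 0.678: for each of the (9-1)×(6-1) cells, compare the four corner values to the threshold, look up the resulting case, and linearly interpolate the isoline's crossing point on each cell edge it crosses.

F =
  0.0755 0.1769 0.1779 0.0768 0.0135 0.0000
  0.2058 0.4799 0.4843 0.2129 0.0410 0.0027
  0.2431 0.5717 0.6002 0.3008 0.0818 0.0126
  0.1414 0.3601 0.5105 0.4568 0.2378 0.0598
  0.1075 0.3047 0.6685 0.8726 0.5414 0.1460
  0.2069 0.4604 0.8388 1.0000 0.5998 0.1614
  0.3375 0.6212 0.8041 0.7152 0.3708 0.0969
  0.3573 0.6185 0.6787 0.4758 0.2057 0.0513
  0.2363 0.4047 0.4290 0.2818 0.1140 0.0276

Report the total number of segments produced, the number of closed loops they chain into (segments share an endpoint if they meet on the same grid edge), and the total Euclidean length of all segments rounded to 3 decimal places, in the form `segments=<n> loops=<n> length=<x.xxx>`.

cell (3,2): code 0100 → (3.532,3.000)–(4.000,2.047)
cell (3,3): code 1000 → (4.000,3.588)–(3.532,3.000)
cell (4,1): code 0100 → (4.056,2.000)–(5.000,1.575)
cell (4,2): code 1110 → (4.000,2.047)–(4.056,2.000)
cell (4,3): code 1001 → (5.000,3.805)–(4.000,3.588)
cell (5,1): code 0110 → (5.000,1.575)–(6.000,1.311)
cell (5,3): code 1001 → (6.000,3.108)–(5.000,3.805)
cell (6,1): code 0110 → (6.000,1.311)–(7.000,1.988)
cell (6,2): code 1011 → (7.000,2.003)–(6.155,3.000)
cell (6,3): code 0001 → (6.155,3.000)–(6.000,3.108)
cell (7,1): code 0010 → (7.000,1.988)–(7.003,2.000)
cell (7,2): code 0001 → (7.003,2.000)–(7.000,2.003)
total: 12 segments, chained into 1 closed loop(s), length Σ = 8.917802

segments=12 loops=1 length=8.918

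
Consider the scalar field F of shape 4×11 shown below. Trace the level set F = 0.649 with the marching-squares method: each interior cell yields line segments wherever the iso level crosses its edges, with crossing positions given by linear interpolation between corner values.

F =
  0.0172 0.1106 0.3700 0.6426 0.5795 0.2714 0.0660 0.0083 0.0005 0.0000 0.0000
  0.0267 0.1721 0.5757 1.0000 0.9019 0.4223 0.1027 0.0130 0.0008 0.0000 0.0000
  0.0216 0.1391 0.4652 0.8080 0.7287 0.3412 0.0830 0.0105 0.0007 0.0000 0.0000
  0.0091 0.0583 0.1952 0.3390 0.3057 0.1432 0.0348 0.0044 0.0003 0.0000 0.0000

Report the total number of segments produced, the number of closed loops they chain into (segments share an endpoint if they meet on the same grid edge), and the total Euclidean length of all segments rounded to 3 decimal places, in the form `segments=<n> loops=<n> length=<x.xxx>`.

segments=8 loops=1 length=7.228

cell (0,2): code 0100 → (0.018,3.000)–(1.000,2.173)
cell (0,3): code 1100 → (0.216,4.000)–(0.018,3.000)
cell (0,4): code 1000 → (1.000,4.527)–(0.216,4.000)
cell (1,2): code 0110 → (1.000,2.173)–(2.000,2.536)
cell (1,4): code 1001 → (2.000,4.206)–(1.000,4.527)
cell (2,2): code 0010 → (2.000,2.536)–(2.339,3.000)
cell (2,3): code 0011 → (2.339,3.000)–(2.188,4.000)
cell (2,4): code 0001 → (2.188,4.000)–(2.000,4.206)
total: 8 segments, chained into 1 closed loop(s), length Σ = 7.227782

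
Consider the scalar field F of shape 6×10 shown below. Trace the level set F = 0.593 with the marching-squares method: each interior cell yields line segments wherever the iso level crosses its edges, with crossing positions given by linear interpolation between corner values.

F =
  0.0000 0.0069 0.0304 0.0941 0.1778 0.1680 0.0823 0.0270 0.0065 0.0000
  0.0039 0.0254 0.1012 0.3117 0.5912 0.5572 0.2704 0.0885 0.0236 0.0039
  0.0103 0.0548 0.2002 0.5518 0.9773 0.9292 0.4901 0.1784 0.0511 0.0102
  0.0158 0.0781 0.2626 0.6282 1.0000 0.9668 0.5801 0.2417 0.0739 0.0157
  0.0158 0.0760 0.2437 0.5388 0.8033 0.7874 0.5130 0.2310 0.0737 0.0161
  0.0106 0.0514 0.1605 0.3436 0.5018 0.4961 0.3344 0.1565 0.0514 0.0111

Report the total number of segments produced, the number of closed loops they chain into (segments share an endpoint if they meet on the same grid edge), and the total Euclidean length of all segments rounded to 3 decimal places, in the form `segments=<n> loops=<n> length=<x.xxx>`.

segments=12 loops=1 length=10.681

cell (1,3): code 0100 → (1.005,4.000)–(2.000,3.097)
cell (1,4): code 1100 → (1.096,5.000)–(1.005,4.000)
cell (1,5): code 1000 → (2.000,5.766)–(1.096,5.000)
cell (2,2): code 0100 → (2.539,3.000)–(3.000,2.904)
cell (2,3): code 1110 → (2.000,3.097)–(2.539,3.000)
cell (2,5): code 1001 → (3.000,5.967)–(2.000,5.766)
cell (3,2): code 0010 → (3.000,2.904)–(3.394,3.000)
cell (3,3): code 0111 → (3.394,3.000)–(4.000,3.205)
cell (3,5): code 1001 → (4.000,5.708)–(3.000,5.967)
cell (4,3): code 0010 → (4.000,3.205)–(4.698,4.000)
cell (4,4): code 0011 → (4.698,4.000)–(4.667,5.000)
cell (4,5): code 0001 → (4.667,5.000)–(4.000,5.708)
total: 12 segments, chained into 1 closed loop(s), length Σ = 10.680777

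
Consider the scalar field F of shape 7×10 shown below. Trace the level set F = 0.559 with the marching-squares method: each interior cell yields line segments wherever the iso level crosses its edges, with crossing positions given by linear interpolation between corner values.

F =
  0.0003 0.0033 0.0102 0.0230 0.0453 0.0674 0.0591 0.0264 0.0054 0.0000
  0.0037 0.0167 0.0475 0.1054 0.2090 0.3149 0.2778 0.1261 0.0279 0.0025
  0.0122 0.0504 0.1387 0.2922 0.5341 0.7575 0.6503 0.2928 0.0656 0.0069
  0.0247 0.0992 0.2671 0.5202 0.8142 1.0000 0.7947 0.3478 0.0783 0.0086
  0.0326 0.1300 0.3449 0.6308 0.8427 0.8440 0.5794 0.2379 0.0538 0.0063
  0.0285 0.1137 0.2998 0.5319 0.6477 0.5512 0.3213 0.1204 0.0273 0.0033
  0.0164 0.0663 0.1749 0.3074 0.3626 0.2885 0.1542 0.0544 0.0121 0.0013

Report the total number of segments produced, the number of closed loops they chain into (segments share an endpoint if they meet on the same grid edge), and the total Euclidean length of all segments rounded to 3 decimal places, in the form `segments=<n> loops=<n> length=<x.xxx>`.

segments=16 loops=1 length=11.433

cell (1,4): code 0100 → (1.552,5.000)–(2.000,4.111)
cell (1,5): code 1100 → (1.755,6.000)–(1.552,5.000)
cell (1,6): code 1000 → (2.000,6.255)–(1.755,6.000)
cell (2,3): code 0100 → (2.089,4.000)–(3.000,3.132)
cell (2,4): code 1110 → (2.000,4.111)–(2.089,4.000)
cell (2,6): code 1001 → (3.000,6.527)–(2.000,6.255)
cell (3,2): code 0100 → (3.351,3.000)–(4.000,2.749)
cell (3,3): code 1110 → (3.000,3.132)–(3.351,3.000)
cell (3,6): code 1001 → (4.000,6.060)–(3.000,6.527)
cell (4,2): code 0010 → (4.000,2.749)–(4.726,3.000)
cell (4,3): code 0111 → (4.726,3.000)–(5.000,3.234)
cell (4,4): code 1011 → (5.000,4.919)–(4.973,5.000)
cell (4,5): code 0011 → (4.973,5.000)–(4.079,6.000)
cell (4,6): code 0001 → (4.079,6.000)–(4.000,6.060)
cell (5,3): code 0010 → (5.000,3.234)–(5.311,4.000)
cell (5,4): code 0001 → (5.311,4.000)–(5.000,4.919)
total: 16 segments, chained into 1 closed loop(s), length Σ = 11.433349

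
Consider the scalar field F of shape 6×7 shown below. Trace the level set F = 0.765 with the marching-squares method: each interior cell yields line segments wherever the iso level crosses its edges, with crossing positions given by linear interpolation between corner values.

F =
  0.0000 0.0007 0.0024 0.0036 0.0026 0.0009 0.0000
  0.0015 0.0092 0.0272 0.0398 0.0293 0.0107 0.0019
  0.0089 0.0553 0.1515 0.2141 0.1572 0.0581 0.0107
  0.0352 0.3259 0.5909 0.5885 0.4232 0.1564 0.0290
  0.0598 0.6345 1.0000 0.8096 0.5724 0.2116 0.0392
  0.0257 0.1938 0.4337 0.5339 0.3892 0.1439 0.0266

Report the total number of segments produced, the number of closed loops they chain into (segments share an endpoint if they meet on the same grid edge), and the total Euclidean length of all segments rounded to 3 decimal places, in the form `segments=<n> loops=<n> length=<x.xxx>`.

cell (3,1): code 0100 → (3.426,2.000)–(4.000,1.357)
cell (3,2): code 1100 → (3.798,3.000)–(3.426,2.000)
cell (3,3): code 1000 → (4.000,3.188)–(3.798,3.000)
cell (4,1): code 0010 → (4.000,1.357)–(4.415,2.000)
cell (4,2): code 0011 → (4.415,2.000)–(4.162,3.000)
cell (4,3): code 0001 → (4.162,3.000)–(4.000,3.188)
total: 6 segments, chained into 1 closed loop(s), length Σ = 4.249986

segments=6 loops=1 length=4.250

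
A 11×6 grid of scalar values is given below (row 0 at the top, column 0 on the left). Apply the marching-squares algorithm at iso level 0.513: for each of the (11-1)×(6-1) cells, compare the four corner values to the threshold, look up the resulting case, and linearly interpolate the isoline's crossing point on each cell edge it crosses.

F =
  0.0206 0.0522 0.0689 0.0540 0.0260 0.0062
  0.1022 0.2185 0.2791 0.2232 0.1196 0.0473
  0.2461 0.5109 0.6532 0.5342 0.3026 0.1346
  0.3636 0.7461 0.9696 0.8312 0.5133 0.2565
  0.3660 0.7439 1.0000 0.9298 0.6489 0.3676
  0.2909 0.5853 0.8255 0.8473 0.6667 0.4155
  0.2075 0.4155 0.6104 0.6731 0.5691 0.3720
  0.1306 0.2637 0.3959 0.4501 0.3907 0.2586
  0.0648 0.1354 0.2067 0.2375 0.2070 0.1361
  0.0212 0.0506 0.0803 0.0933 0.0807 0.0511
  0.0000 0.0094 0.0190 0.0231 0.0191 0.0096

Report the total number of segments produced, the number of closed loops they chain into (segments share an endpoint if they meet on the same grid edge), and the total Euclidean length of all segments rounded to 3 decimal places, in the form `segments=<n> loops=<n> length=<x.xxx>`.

segments=18 loops=1 length=14.447

cell (1,1): code 0100 → (1.625,2.000)–(2.000,1.015)
cell (1,2): code 1100 → (1.932,3.000)–(1.625,2.000)
cell (1,3): code 1000 → (2.000,3.092)–(1.932,3.000)
cell (2,0): code 0100 → (2.009,1.000)–(3.000,0.391)
cell (2,1): code 1110 → (2.000,1.015)–(2.009,1.000)
cell (2,3): code 1101 → (2.999,4.000)–(2.000,3.092)
cell (2,4): code 1000 → (3.000,4.001)–(2.999,4.000)
cell (3,0): code 0110 → (3.000,0.391)–(4.000,0.389)
cell (3,4): code 1001 → (4.000,4.483)–(3.000,4.001)
cell (4,0): code 0110 → (4.000,0.389)–(5.000,0.754)
cell (4,4): code 1001 → (5.000,4.612)–(4.000,4.483)
cell (5,0): code 0010 → (5.000,0.754)–(5.426,1.000)
cell (5,1): code 0111 → (5.426,1.000)–(6.000,1.500)
cell (5,4): code 1001 → (6.000,4.285)–(5.000,4.612)
cell (6,1): code 0010 → (6.000,1.500)–(6.454,2.000)
cell (6,2): code 0011 → (6.454,2.000)–(6.718,3.000)
cell (6,3): code 0011 → (6.718,3.000)–(6.314,4.000)
cell (6,4): code 0001 → (6.314,4.000)–(6.000,4.285)
total: 18 segments, chained into 1 closed loop(s), length Σ = 14.446921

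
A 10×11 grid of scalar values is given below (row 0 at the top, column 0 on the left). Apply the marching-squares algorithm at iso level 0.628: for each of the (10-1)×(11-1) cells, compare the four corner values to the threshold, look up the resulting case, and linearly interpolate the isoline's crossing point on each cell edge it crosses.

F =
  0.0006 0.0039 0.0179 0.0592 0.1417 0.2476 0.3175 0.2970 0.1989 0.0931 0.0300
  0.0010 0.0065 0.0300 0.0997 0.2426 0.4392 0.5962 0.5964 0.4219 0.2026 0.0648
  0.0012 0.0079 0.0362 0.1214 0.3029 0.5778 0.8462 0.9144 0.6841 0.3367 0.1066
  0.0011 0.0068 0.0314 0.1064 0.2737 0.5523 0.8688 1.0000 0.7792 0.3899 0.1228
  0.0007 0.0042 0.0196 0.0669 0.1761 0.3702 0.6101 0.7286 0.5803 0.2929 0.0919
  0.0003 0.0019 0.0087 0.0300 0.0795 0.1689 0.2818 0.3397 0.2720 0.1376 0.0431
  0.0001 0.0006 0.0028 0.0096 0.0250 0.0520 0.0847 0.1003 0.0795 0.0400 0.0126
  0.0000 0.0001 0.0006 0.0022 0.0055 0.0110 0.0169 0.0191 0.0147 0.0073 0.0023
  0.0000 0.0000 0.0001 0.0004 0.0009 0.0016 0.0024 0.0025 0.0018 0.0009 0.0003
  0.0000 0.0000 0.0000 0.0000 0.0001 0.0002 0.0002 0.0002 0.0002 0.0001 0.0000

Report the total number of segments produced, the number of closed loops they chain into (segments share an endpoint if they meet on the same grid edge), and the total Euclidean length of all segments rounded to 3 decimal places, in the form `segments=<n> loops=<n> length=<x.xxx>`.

segments=12 loops=1 length=9.938

cell (1,5): code 0100 → (1.127,6.000)–(2.000,5.187)
cell (1,6): code 1100 → (1.099,7.000)–(1.127,6.000)
cell (1,7): code 1100 → (1.786,8.000)–(1.099,7.000)
cell (1,8): code 1000 → (2.000,8.161)–(1.786,8.000)
cell (2,5): code 0110 → (2.000,5.187)–(3.000,5.239)
cell (2,8): code 1001 → (3.000,8.388)–(2.000,8.161)
cell (3,5): code 0010 → (3.000,5.239)–(3.931,6.000)
cell (3,6): code 0111 → (3.931,6.000)–(4.000,6.151)
cell (3,7): code 1011 → (4.000,7.678)–(3.760,8.000)
cell (3,8): code 0001 → (3.760,8.000)–(3.000,8.388)
cell (4,6): code 0010 → (4.000,6.151)–(4.259,7.000)
cell (4,7): code 0001 → (4.259,7.000)–(4.000,7.678)
total: 12 segments, chained into 1 closed loop(s), length Σ = 9.937731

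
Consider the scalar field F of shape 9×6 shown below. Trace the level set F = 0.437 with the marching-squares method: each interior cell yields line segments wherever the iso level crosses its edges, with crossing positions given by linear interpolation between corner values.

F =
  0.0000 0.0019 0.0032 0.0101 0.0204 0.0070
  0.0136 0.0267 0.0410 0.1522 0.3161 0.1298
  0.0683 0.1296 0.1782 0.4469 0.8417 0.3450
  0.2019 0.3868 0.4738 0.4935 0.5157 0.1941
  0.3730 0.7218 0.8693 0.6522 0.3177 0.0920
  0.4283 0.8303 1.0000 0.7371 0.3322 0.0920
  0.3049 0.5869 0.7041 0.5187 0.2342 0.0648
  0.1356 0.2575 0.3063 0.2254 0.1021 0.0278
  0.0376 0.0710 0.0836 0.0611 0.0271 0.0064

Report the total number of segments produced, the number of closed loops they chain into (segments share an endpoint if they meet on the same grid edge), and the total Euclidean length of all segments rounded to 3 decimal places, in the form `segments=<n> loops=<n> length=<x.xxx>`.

cell (1,2): code 0100 → (1.966,3.000)–(2.000,2.963)
cell (1,3): code 1100 → (1.230,4.000)–(1.966,3.000)
cell (1,4): code 1000 → (2.000,4.815)–(1.230,4.000)
cell (2,1): code 0100 → (2.876,2.000)–(3.000,1.577)
cell (2,2): code 1110 → (2.000,2.963)–(2.876,2.000)
cell (2,4): code 1001 → (3.000,4.245)–(2.000,4.815)
cell (3,0): code 0100 → (3.150,1.000)–(4.000,0.183)
cell (3,1): code 1110 → (3.000,1.577)–(3.150,1.000)
cell (3,3): code 1011 → (4.000,3.643)–(3.397,4.000)
cell (3,4): code 0001 → (3.397,4.000)–(3.000,4.245)
cell (4,0): code 0110 → (4.000,0.183)–(5.000,0.022)
cell (4,3): code 1001 → (5.000,3.741)–(4.000,3.643)
cell (5,0): code 0110 → (5.000,0.022)–(6.000,0.468)
cell (5,3): code 1001 → (6.000,3.287)–(5.000,3.741)
cell (6,0): code 0010 → (6.000,0.468)–(6.455,1.000)
cell (6,1): code 0011 → (6.455,1.000)–(6.671,2.000)
cell (6,2): code 0011 → (6.671,2.000)–(6.279,3.000)
cell (6,3): code 0001 → (6.279,3.000)–(6.000,3.287)
total: 18 segments, chained into 1 closed loop(s), length Σ = 15.656891

segments=18 loops=1 length=15.657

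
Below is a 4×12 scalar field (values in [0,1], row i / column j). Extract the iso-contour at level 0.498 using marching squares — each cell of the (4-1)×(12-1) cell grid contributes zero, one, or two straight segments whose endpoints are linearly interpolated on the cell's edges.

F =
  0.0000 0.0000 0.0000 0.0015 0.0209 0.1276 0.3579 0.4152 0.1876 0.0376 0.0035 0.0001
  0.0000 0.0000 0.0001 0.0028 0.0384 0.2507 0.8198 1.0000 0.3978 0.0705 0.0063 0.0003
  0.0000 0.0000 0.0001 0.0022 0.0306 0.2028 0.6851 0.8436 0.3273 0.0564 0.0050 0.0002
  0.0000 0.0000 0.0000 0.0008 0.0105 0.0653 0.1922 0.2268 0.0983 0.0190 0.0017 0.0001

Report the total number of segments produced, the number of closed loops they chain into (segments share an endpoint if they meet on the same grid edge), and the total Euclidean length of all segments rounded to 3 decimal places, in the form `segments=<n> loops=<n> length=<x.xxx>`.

cell (0,5): code 0100 → (0.303,6.000)–(1.000,5.435)
cell (0,6): code 1100 → (0.142,7.000)–(0.303,6.000)
cell (0,7): code 1000 → (1.000,7.834)–(0.142,7.000)
cell (1,5): code 0110 → (1.000,5.435)–(2.000,5.612)
cell (1,7): code 1001 → (2.000,7.669)–(1.000,7.834)
cell (2,5): code 0010 → (2.000,5.612)–(2.380,6.000)
cell (2,6): code 0011 → (2.380,6.000)–(2.560,7.000)
cell (2,7): code 0001 → (2.560,7.000)–(2.000,7.669)
total: 8 segments, chained into 1 closed loop(s), length Σ = 7.567761

segments=8 loops=1 length=7.568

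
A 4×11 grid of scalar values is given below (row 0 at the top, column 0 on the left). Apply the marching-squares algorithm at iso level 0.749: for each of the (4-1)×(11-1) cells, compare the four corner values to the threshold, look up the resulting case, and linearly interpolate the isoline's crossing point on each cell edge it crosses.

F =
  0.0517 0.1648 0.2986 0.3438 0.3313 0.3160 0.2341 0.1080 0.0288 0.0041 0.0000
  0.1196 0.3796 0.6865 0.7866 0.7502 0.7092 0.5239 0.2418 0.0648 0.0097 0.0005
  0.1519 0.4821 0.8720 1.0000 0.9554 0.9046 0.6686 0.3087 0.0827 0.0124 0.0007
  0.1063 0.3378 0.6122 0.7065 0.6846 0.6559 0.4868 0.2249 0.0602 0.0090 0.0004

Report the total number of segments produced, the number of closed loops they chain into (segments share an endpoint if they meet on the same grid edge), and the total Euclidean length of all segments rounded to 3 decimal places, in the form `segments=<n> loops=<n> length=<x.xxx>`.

cell (0,2): code 0100 → (0.915,3.000)–(1.000,2.624)
cell (0,3): code 1100 → (0.997,4.000)–(0.915,3.000)
cell (0,4): code 1000 → (1.000,4.029)–(0.997,4.000)
cell (1,1): code 0100 → (1.337,2.000)–(2.000,1.685)
cell (1,2): code 1110 → (1.000,2.624)–(1.337,2.000)
cell (1,4): code 1101 → (1.204,5.000)–(1.000,4.029)
cell (1,5): code 1000 → (2.000,5.659)–(1.204,5.000)
cell (2,1): code 0010 → (2.000,1.685)–(2.473,2.000)
cell (2,2): code 0011 → (2.473,2.000)–(2.855,3.000)
cell (2,3): code 0011 → (2.855,3.000)–(2.762,4.000)
cell (2,4): code 0011 → (2.762,4.000)–(2.626,5.000)
cell (2,5): code 0001 → (2.626,5.000)–(2.000,5.659)
total: 12 segments, chained into 1 closed loop(s), length Σ = 9.449182

segments=12 loops=1 length=9.449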